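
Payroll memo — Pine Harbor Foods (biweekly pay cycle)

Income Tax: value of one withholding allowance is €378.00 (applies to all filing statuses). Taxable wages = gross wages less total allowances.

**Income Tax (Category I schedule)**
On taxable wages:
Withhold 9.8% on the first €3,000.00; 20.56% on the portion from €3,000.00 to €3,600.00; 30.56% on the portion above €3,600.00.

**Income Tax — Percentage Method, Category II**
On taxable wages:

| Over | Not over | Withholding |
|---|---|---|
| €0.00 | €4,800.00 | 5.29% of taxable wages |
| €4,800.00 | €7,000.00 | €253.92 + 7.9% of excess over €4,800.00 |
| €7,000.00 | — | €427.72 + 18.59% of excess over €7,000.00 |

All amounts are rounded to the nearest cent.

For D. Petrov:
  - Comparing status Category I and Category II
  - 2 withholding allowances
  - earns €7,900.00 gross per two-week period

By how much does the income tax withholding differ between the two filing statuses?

Income Tax (Category I): taxable = €7,900.00 − 2×€378.00 = €7,144.00
  €417.36 + 30.56% × (€7,144.00 − €3,600.00) = €417.36 + 30.56% × €3,544.00 = €1,500.41
Income Tax (Category II): taxable = €7,900.00 − 2×€378.00 = €7,144.00
  €427.72 + 18.59% × (€7,144.00 − €7,000.00) = €427.72 + 18.59% × €144.00 = €454.49
Difference: |€1,500.41 − €454.49| = €1,045.92 (higher under Category I)

€1,045.92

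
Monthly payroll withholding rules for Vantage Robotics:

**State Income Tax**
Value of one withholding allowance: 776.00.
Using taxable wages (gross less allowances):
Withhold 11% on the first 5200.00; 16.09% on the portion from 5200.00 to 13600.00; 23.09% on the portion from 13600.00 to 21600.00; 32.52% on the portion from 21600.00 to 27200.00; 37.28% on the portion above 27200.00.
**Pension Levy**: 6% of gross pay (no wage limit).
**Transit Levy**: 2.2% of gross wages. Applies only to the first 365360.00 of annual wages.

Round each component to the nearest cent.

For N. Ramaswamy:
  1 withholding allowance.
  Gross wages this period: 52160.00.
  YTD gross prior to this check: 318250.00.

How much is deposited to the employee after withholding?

State Income Tax: taxable = 52160.00 − 1×776.00 = 51384.00
  5591.88 + 37.28% × (51384.00 − 27200.00) = 5591.88 + 37.28% × 24184.00 = 14607.68
Pension Levy: 6% × 52160.00 = 3129.60
Transit Levy: cap 365360.00 − YTD 318250.00 = 47110.00 subject; 2.2% × 47110.00 = 1036.42
Total withheld: 14607.68 + 3129.60 + 1036.42 = 18773.70
Net pay: 52160.00 − 18773.70 = 33386.30

33386.30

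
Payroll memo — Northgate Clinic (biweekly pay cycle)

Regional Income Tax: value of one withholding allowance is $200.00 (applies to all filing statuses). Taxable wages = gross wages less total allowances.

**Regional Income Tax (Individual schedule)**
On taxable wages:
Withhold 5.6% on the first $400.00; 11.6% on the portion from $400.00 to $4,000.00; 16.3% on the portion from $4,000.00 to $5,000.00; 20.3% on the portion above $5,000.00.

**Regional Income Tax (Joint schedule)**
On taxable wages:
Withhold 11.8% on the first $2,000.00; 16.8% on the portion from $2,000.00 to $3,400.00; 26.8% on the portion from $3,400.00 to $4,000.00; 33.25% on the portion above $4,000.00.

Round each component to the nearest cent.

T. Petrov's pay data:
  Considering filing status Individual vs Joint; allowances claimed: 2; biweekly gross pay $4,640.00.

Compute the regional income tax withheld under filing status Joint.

$711.80

Regional Income Tax (Joint): taxable = $4,640.00 − 2×$200.00 = $4,240.00
  $632.00 + 33.25% × ($4,240.00 − $4,000.00) = $632.00 + 33.25% × $240.00 = $711.80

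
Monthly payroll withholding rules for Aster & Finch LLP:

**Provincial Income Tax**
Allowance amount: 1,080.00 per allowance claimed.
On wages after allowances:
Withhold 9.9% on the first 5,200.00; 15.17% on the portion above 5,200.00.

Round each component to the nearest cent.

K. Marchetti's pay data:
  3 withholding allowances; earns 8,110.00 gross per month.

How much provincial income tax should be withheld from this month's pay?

482.13

Provincial Income Tax: taxable = 8,110.00 − 3×1,080.00 = 4,870.00
  9.9% × 4,870.00 = 482.13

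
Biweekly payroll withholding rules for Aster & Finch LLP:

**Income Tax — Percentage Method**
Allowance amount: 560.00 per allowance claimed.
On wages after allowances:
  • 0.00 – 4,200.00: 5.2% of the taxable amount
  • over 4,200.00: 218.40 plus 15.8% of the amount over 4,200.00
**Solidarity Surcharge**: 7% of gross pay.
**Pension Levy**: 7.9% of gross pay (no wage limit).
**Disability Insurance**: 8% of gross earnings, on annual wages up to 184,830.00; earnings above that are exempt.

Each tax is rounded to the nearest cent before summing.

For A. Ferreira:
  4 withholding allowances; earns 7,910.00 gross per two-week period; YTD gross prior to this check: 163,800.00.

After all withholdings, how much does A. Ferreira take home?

5,647.95

Income Tax: taxable = 7,910.00 − 4×560.00 = 5,670.00
  218.40 + 15.8% × (5,670.00 − 4,200.00) = 218.40 + 15.8% × 1,470.00 = 450.66
Solidarity Surcharge: 7% × 7,910.00 = 553.70
Pension Levy: 7.9% × 7,910.00 = 624.89
Disability Insurance: 8% × 7,910.00 = 632.80
Total withheld: 450.66 + 553.70 + 624.89 + 632.80 = 2,262.05
Net pay: 7,910.00 − 2,262.05 = 5,647.95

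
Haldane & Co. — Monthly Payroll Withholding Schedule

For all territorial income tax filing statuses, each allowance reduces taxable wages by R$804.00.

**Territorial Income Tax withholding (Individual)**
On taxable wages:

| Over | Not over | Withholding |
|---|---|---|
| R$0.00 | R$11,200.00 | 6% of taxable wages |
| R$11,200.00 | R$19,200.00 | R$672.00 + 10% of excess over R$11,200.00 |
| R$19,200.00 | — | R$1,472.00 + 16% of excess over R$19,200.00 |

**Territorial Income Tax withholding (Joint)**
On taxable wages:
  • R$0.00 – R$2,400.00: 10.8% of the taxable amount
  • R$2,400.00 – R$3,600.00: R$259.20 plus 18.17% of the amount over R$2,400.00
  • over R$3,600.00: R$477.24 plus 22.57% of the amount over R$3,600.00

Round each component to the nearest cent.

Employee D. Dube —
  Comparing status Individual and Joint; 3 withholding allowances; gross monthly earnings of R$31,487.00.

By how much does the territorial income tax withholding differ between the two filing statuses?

Territorial Income Tax (Individual): taxable = R$31,487.00 − 3×R$804.00 = R$29,075.00
  R$1,472.00 + 16% × (R$29,075.00 − R$19,200.00) = R$1,472.00 + 16% × R$9,875.00 = R$3,052.00
Territorial Income Tax (Joint): taxable = R$31,487.00 − 3×R$804.00 = R$29,075.00
  R$477.24 + 22.57% × (R$29,075.00 − R$3,600.00) = R$477.24 + 22.57% × R$25,475.00 = R$6,226.95
Difference: |R$3,052.00 − R$6,226.95| = R$3,174.95 (higher under Joint)

R$3,174.95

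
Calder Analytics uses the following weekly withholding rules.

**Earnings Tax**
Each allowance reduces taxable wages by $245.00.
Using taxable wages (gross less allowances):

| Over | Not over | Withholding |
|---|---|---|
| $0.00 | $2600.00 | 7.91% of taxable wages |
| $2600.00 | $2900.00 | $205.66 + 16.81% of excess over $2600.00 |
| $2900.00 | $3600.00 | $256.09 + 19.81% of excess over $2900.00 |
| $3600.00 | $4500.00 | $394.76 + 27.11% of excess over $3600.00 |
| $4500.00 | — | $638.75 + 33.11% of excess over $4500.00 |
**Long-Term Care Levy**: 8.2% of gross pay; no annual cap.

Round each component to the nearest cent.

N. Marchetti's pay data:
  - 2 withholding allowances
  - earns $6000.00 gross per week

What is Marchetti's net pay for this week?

$4534.84

Earnings Tax: taxable = $6000.00 − 2×$245.00 = $5510.00
  $638.75 + 33.11% × ($5510.00 − $4500.00) = $638.75 + 33.11% × $1010.00 = $973.16
Long-Term Care Levy: 8.2% × $6000.00 = $492.00
Total withheld: $973.16 + $492.00 = $1465.16
Net pay: $6000.00 − $1465.16 = $4534.84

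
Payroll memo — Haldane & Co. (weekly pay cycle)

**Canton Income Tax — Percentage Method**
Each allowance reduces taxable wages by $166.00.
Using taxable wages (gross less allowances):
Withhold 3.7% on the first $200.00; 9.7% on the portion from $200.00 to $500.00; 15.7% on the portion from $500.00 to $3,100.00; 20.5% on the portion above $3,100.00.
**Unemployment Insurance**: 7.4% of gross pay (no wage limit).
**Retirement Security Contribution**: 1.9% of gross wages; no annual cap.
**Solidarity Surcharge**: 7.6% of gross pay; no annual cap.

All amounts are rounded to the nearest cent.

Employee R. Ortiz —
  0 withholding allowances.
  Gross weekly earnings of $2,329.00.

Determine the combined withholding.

Canton Income Tax: taxable = $2,329.00
  $36.50 + 15.7% × ($2,329.00 − $500.00) = $36.50 + 15.7% × $1,829.00 = $323.65
Unemployment Insurance: 7.4% × $2,329.00 = $172.35
Retirement Security Contribution: 1.9% × $2,329.00 = $44.25
Solidarity Surcharge: 7.6% × $2,329.00 = $177.00
Total: $323.65 + $172.35 + $44.25 + $177.00 = $717.25

$717.25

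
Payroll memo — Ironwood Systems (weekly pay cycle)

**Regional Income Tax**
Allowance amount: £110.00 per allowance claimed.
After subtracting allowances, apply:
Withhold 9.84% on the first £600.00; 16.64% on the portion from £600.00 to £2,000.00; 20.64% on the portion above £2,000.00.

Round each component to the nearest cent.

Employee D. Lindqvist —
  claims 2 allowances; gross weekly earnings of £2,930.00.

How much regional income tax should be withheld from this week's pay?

£438.54

Regional Income Tax: taxable = £2,930.00 − 2×£110.00 = £2,710.00
  £292.00 + 20.64% × (£2,710.00 − £2,000.00) = £292.00 + 20.64% × £710.00 = £438.54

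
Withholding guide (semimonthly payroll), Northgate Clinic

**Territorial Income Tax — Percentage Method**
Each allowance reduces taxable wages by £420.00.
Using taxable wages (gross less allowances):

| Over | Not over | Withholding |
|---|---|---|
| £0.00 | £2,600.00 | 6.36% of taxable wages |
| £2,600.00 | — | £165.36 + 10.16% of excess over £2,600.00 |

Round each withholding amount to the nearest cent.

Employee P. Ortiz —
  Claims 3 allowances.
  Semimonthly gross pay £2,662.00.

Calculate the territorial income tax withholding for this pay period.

£89.17

Territorial Income Tax: taxable = £2,662.00 − 3×£420.00 = £1,402.00
  6.36% × £1,402.00 = £89.17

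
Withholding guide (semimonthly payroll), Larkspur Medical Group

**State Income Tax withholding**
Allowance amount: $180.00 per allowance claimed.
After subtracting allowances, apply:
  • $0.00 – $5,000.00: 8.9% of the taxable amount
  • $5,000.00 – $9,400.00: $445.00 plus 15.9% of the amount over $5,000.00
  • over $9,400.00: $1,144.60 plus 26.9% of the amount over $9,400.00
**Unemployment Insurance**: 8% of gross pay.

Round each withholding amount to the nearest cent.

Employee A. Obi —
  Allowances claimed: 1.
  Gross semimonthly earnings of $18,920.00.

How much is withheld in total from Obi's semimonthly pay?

$5,170.66

State Income Tax: taxable = $18,920.00 − 1×$180.00 = $18,740.00
  $1,144.60 + 26.9% × ($18,740.00 − $9,400.00) = $1,144.60 + 26.9% × $9,340.00 = $3,657.06
Unemployment Insurance: 8% × $18,920.00 = $1,513.60
Total: $3,657.06 + $1,513.60 = $5,170.66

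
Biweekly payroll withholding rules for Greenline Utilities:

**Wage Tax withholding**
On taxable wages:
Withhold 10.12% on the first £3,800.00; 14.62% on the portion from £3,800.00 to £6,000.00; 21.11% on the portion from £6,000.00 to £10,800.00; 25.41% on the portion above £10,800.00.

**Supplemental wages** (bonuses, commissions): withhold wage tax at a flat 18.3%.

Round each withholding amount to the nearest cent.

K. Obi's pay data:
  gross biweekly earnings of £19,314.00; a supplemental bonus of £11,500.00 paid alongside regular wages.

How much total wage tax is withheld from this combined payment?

Wage Tax: taxable = £19,314.00
  £1,719.48 + 25.41% × (£19,314.00 − £10,800.00) = £1,719.48 + 25.41% × £8,514.00 = £3,882.89
Supplemental (18.3% flat on bonus): 18.3% × £11,500.00 = £2,104.50
Total wage tax: £3,882.89 + £2,104.50 = £5,987.39

£5,987.39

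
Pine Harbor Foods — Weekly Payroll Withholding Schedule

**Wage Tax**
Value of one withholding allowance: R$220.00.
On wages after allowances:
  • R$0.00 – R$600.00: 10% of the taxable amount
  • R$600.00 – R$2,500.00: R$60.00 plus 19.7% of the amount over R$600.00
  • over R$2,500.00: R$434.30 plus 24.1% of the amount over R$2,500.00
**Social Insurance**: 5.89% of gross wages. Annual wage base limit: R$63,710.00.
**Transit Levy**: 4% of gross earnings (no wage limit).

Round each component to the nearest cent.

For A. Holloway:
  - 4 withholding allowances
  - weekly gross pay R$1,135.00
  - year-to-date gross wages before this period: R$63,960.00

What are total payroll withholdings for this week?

Wage Tax: taxable = R$1,135.00 − 4×R$220.00 = R$255.00
  10% × R$255.00 = R$25.50
Social Insurance: YTD R$63,960.00 ≥ cap R$63,710.00 → R$0.00
Transit Levy: 4% × R$1,135.00 = R$45.40
Total: R$25.50 + R$0.00 + R$45.40 = R$70.90

R$70.90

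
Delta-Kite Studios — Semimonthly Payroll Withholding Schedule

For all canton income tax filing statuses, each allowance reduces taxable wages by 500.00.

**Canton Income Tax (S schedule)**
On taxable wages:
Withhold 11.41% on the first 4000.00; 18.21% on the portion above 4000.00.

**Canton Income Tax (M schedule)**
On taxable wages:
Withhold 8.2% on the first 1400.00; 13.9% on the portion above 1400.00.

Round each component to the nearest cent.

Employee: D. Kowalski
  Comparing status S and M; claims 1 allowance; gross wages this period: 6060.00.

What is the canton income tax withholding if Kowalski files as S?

740.48

Canton Income Tax (S): taxable = 6060.00 − 1×500.00 = 5560.00
  456.40 + 18.21% × (5560.00 − 4000.00) = 456.40 + 18.21% × 1560.00 = 740.48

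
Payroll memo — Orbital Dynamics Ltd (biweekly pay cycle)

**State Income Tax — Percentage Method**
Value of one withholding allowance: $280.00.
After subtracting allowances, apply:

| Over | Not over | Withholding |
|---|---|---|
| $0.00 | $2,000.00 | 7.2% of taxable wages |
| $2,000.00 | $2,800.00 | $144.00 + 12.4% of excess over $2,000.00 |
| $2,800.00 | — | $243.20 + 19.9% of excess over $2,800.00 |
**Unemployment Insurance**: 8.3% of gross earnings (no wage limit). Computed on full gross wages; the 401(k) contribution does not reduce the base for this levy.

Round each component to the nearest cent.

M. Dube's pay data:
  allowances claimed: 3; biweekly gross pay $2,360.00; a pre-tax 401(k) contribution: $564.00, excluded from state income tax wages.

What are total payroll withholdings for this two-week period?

State Income Tax: taxable = $2,360.00 − $564.00 − 3×$280.00 = $956.00
  7.2% × $956.00 = $68.83
Unemployment Insurance: 8.3% × $2,360.00 = $195.88
Total: $68.83 + $195.88 = $264.71

$264.71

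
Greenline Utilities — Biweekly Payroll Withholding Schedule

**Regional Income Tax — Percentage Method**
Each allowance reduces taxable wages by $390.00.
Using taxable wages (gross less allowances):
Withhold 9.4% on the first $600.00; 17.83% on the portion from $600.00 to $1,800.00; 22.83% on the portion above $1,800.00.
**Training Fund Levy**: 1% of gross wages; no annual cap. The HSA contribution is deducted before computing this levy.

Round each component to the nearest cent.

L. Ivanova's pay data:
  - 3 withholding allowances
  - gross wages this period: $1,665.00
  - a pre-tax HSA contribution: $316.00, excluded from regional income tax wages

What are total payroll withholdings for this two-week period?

$30.32

Regional Income Tax: taxable = $1,665.00 − $316.00 − 3×$390.00 = $179.00
  9.4% × $179.00 = $16.83
Training Fund Levy: 1% × $1,349.00 = $13.49
Total: $16.83 + $13.49 = $30.32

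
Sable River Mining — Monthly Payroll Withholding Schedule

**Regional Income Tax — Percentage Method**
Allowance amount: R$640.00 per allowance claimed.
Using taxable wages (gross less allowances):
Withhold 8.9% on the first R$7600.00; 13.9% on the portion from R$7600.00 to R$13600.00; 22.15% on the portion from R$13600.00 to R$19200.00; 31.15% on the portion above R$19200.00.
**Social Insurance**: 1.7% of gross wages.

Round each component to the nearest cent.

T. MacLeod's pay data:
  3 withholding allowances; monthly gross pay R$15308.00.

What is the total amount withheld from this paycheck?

R$1741.17

Regional Income Tax: taxable = R$15308.00 − 3×R$640.00 = R$13388.00
  R$676.40 + 13.9% × (R$13388.00 − R$7600.00) = R$676.40 + 13.9% × R$5788.00 = R$1480.93
Social Insurance: 1.7% × R$15308.00 = R$260.24
Total: R$1480.93 + R$260.24 = R$1741.17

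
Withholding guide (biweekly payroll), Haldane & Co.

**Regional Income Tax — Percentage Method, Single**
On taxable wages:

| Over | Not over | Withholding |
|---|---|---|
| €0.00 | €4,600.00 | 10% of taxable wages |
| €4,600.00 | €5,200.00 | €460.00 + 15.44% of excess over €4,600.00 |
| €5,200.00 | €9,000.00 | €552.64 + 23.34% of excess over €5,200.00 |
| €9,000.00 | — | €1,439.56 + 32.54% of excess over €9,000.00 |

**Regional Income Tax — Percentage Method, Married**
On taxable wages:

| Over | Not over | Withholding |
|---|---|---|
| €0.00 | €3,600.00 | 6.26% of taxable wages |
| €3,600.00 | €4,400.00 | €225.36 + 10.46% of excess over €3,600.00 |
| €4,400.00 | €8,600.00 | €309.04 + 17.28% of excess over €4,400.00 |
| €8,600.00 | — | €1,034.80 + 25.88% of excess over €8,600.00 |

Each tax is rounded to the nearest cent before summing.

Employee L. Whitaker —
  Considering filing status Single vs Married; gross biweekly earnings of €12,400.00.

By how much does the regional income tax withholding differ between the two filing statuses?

€527.68

Regional Income Tax (Single): taxable = €12,400.00
  €1,439.56 + 32.54% × (€12,400.00 − €9,000.00) = €1,439.56 + 32.54% × €3,400.00 = €2,545.92
Regional Income Tax (Married): taxable = €12,400.00
  €1,034.80 + 25.88% × (€12,400.00 − €8,600.00) = €1,034.80 + 25.88% × €3,800.00 = €2,018.24
Difference: |€2,545.92 − €2,018.24| = €527.68 (higher under Single)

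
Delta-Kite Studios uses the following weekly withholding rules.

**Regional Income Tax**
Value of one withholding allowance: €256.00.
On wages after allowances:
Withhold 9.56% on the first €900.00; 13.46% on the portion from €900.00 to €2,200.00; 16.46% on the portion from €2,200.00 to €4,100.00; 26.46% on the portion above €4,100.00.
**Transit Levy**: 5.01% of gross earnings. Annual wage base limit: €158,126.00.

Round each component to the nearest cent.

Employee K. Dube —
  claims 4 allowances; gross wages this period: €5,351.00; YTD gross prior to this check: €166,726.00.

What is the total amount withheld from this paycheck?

Regional Income Tax: taxable = €5,351.00 − 4×€256.00 = €4,327.00
  €573.76 + 26.46% × (€4,327.00 − €4,100.00) = €573.76 + 26.46% × €227.00 = €633.82
Transit Levy: YTD €166,726.00 ≥ cap €158,126.00 → €0.00
Total: €633.82 + €0.00 = €633.82

€633.82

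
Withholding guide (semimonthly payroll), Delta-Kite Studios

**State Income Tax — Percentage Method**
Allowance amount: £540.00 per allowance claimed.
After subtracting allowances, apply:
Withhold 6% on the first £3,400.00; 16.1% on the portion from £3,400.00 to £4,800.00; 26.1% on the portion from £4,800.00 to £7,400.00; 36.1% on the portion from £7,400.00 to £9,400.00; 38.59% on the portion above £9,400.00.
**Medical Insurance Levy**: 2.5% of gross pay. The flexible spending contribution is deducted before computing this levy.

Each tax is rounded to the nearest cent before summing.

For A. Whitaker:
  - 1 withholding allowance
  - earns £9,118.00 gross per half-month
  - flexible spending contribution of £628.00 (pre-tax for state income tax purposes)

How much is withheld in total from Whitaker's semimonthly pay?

State Income Tax: taxable = £9,118.00 − £628.00 − 1×£540.00 = £7,950.00
  £1,108.00 + 36.1% × (£7,950.00 − £7,400.00) = £1,108.00 + 36.1% × £550.00 = £1,306.55
Medical Insurance Levy: 2.5% × £8,490.00 = £212.25
Total: £1,306.55 + £212.25 = £1,518.80

£1,518.80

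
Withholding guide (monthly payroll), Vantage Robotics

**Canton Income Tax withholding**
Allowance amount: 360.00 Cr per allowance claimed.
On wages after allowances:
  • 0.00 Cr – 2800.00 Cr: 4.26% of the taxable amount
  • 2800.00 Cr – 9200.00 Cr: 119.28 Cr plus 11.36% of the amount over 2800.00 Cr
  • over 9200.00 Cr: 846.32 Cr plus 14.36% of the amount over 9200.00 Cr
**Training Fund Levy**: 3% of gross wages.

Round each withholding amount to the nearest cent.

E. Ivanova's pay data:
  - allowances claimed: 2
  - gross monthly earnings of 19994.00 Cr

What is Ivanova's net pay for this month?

Canton Income Tax: taxable = 19994.00 Cr − 2×360.00 Cr = 19274.00 Cr
  846.32 Cr + 14.36% × (19274.00 Cr − 9200.00 Cr) = 846.32 Cr + 14.36% × 10074.00 Cr = 2292.95 Cr
Training Fund Levy: 3% × 19994.00 Cr = 599.82 Cr
Total withheld: 2292.95 Cr + 599.82 Cr = 2892.77 Cr
Net pay: 19994.00 Cr − 2892.77 Cr = 17101.23 Cr

17101.23 Cr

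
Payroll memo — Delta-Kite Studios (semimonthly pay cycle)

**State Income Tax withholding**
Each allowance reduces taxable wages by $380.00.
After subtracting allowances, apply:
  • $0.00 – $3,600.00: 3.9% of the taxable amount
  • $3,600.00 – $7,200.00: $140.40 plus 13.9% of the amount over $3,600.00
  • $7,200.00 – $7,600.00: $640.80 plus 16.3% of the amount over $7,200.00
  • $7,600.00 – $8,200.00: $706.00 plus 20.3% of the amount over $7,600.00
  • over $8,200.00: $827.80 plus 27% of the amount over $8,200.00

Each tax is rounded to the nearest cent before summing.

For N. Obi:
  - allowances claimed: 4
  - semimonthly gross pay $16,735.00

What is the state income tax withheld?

$2,721.85

State Income Tax: taxable = $16,735.00 − 4×$380.00 = $15,215.00
  $827.80 + 27% × ($15,215.00 − $8,200.00) = $827.80 + 27% × $7,015.00 = $2,721.85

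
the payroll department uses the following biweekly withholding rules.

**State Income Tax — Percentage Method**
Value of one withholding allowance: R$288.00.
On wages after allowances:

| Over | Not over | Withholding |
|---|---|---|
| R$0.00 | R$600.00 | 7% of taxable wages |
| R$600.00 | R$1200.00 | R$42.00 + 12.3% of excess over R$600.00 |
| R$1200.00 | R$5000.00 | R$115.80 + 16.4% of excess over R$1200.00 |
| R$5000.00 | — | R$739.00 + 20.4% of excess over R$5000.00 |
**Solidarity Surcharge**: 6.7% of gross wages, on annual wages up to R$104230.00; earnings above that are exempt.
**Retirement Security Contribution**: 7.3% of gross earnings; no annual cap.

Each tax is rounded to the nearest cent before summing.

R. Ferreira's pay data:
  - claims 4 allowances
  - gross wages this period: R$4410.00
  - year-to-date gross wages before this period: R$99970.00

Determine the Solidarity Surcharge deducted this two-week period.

R$285.42

Solidarity Surcharge: cap R$104230.00 − YTD R$99970.00 = R$4260.00 subject; 6.7% × R$4260.00 = R$285.42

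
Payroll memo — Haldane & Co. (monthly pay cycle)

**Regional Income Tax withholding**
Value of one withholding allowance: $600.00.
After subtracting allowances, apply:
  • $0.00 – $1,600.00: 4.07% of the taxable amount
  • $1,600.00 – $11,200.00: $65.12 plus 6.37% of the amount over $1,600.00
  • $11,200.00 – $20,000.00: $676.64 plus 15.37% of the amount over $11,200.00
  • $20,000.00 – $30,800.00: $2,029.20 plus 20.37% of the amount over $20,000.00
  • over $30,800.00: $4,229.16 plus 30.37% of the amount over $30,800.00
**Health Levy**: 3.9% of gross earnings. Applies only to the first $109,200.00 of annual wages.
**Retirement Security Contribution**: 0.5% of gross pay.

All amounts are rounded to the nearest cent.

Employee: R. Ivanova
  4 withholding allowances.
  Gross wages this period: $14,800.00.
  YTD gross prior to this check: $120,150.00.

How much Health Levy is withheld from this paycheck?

$0.00

Health Levy: YTD $120,150.00 ≥ cap $109,200.00 → $0.00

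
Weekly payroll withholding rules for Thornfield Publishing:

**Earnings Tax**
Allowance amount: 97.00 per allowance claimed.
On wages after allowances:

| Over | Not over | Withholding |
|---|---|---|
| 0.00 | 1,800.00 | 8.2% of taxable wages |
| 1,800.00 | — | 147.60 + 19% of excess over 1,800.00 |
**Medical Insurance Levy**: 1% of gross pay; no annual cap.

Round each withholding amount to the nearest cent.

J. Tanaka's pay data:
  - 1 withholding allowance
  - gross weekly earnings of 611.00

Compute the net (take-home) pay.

562.74

Earnings Tax: taxable = 611.00 − 1×97.00 = 514.00
  8.2% × 514.00 = 42.15
Medical Insurance Levy: 1% × 611.00 = 6.11
Total withheld: 42.15 + 6.11 = 48.26
Net pay: 611.00 − 48.26 = 562.74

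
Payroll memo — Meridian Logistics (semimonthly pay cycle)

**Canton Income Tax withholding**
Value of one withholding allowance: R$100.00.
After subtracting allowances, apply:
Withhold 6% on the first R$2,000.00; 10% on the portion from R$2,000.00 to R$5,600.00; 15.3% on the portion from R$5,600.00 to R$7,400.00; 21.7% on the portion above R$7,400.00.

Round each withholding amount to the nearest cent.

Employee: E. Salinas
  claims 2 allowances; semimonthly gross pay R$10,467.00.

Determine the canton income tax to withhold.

R$1,377.54

Canton Income Tax: taxable = R$10,467.00 − 2×R$100.00 = R$10,267.00
  R$755.40 + 21.7% × (R$10,267.00 − R$7,400.00) = R$755.40 + 21.7% × R$2,867.00 = R$1,377.54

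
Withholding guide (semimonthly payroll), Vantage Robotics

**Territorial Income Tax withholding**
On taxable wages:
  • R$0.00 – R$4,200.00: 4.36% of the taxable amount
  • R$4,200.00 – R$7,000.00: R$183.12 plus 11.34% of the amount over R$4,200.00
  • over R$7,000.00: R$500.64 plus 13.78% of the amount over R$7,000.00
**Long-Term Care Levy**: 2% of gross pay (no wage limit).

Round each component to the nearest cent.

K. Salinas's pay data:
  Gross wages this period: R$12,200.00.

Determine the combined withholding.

Territorial Income Tax: taxable = R$12,200.00
  R$500.64 + 13.78% × (R$12,200.00 − R$7,000.00) = R$500.64 + 13.78% × R$5,200.00 = R$1,217.20
Long-Term Care Levy: 2% × R$12,200.00 = R$244.00
Total: R$1,217.20 + R$244.00 = R$1,461.20

R$1,461.20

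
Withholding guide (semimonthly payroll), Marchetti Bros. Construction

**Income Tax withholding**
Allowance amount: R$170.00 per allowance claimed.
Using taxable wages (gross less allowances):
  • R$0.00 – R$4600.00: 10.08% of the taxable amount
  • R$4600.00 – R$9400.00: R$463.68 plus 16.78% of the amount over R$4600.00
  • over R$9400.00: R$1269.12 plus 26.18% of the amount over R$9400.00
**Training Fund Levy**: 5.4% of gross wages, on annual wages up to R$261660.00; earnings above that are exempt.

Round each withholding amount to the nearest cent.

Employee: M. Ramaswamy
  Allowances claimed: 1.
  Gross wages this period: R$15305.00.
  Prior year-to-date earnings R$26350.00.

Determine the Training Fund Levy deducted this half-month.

Training Fund Levy: 5.4% × R$15305.00 = R$826.47

R$826.47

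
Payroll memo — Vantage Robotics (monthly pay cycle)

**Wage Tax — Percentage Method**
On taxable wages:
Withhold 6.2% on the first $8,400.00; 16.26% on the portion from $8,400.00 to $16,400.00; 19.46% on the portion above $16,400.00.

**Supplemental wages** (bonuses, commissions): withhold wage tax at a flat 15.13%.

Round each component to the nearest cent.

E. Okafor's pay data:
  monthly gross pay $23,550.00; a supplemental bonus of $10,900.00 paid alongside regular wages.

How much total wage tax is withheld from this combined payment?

Wage Tax: taxable = $23,550.00
  $1,821.60 + 19.46% × ($23,550.00 − $16,400.00) = $1,821.60 + 19.46% × $7,150.00 = $3,212.99
Supplemental (15.13% flat on bonus): 15.13% × $10,900.00 = $1,649.17
Total wage tax: $3,212.99 + $1,649.17 = $4,862.16

$4,862.16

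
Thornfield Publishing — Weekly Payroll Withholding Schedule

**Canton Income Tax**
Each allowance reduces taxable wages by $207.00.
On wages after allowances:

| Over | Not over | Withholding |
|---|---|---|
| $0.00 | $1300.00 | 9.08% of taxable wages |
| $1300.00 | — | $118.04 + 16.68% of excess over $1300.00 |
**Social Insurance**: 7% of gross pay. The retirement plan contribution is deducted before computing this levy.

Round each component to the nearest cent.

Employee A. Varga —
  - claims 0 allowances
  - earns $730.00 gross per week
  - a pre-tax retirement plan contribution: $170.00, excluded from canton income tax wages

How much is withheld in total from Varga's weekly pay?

$90.05

Canton Income Tax: taxable = $730.00 − $170.00 = $560.00
  9.08% × $560.00 = $50.85
Social Insurance: 7% × $560.00 = $39.20
Total: $50.85 + $39.20 = $90.05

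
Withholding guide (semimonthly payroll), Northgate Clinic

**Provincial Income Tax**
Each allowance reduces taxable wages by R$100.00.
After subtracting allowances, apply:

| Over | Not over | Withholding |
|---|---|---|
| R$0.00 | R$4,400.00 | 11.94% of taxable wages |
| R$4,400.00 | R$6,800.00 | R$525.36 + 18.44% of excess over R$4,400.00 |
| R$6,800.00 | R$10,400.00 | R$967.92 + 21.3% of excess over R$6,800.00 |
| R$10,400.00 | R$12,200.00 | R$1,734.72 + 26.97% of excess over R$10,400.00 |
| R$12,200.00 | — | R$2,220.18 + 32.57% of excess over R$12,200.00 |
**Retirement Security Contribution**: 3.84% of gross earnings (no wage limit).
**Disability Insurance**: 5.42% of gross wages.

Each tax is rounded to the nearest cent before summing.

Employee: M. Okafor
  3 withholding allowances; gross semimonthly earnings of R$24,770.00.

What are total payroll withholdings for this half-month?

R$8,510.22

Provincial Income Tax: taxable = R$24,770.00 − 3×R$100.00 = R$24,470.00
  R$2,220.18 + 32.57% × (R$24,470.00 − R$12,200.00) = R$2,220.18 + 32.57% × R$12,270.00 = R$6,216.52
Retirement Security Contribution: 3.84% × R$24,770.00 = R$951.17
Disability Insurance: 5.42% × R$24,770.00 = R$1,342.53
Total: R$6,216.52 + R$951.17 + R$1,342.53 = R$8,510.22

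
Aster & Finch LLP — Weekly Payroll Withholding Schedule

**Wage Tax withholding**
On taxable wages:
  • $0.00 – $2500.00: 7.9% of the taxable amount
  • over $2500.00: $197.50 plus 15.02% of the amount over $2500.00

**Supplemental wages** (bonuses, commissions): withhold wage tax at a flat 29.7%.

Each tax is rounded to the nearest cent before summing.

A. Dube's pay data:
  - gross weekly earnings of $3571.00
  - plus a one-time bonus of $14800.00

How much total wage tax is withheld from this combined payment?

$4753.96

Wage Tax: taxable = $3571.00
  $197.50 + 15.02% × ($3571.00 − $2500.00) = $197.50 + 15.02% × $1071.00 = $358.36
Supplemental (29.7% flat on bonus): 29.7% × $14800.00 = $4395.60
Total wage tax: $358.36 + $4395.60 = $4753.96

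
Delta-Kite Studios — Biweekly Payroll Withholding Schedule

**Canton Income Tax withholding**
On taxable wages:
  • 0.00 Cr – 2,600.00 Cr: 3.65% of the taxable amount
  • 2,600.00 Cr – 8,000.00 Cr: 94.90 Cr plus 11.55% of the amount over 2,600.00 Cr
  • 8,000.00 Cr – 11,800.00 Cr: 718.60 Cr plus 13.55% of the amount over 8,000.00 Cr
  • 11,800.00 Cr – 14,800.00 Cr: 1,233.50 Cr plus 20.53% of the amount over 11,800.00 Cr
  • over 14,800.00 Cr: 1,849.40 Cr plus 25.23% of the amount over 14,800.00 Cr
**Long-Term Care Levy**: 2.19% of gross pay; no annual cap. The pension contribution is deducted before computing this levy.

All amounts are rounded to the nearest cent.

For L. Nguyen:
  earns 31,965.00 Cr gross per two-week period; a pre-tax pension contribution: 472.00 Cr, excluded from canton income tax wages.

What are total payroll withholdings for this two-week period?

6,750.74 Cr

Canton Income Tax: taxable = 31,965.00 Cr − 472.00 Cr = 31,493.00 Cr
  1,849.40 Cr + 25.23% × (31,493.00 Cr − 14,800.00 Cr) = 1,849.40 Cr + 25.23% × 16,693.00 Cr = 6,061.04 Cr
Long-Term Care Levy: 2.19% × 31,493.00 Cr = 689.70 Cr
Total: 6,061.04 Cr + 689.70 Cr = 6,750.74 Cr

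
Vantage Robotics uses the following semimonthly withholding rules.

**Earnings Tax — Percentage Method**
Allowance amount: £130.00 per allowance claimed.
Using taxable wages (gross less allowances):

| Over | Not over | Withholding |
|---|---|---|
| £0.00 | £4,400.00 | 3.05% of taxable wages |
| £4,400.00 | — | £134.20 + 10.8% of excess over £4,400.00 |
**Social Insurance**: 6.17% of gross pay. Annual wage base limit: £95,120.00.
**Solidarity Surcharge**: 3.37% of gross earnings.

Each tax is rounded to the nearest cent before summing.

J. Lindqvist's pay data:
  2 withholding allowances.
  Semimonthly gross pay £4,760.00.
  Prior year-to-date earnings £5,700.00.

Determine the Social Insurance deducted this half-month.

Social Insurance: 6.17% × £4,760.00 = £293.69

£293.69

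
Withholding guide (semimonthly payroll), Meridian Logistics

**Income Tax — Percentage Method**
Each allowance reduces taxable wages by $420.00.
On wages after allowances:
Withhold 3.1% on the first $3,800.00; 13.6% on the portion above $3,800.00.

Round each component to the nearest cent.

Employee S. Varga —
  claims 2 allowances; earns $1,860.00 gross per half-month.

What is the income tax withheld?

Income Tax: taxable = $1,860.00 − 2×$420.00 = $1,020.00
  3.1% × $1,020.00 = $31.62

$31.62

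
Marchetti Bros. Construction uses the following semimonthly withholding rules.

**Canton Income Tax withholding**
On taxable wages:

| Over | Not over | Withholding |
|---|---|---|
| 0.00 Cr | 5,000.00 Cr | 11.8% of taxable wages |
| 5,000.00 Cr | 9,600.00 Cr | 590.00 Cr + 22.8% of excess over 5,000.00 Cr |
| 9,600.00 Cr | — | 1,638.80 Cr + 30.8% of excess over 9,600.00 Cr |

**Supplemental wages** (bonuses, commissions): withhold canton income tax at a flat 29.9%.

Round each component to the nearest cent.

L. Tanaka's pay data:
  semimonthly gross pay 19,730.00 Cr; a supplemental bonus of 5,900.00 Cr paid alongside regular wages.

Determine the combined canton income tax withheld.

6,522.94 Cr

Canton Income Tax: taxable = 19,730.00 Cr
  1,638.80 Cr + 30.8% × (19,730.00 Cr − 9,600.00 Cr) = 1,638.80 Cr + 30.8% × 10,130.00 Cr = 4,758.84 Cr
Supplemental (29.9% flat on bonus): 29.9% × 5,900.00 Cr = 1,764.10 Cr
Total canton income tax: 4,758.84 Cr + 1,764.10 Cr = 6,522.94 Cr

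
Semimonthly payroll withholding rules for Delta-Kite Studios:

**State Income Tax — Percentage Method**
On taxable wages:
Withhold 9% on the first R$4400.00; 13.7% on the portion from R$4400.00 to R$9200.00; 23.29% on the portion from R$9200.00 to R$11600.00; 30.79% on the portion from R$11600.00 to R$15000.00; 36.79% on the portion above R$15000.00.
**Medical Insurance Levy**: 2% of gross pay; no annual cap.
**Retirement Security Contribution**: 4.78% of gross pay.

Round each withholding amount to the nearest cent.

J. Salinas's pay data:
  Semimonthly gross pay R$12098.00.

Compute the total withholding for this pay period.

State Income Tax: taxable = R$12098.00
  R$1612.56 + 30.79% × (R$12098.00 − R$11600.00) = R$1612.56 + 30.79% × R$498.00 = R$1765.89
Medical Insurance Levy: 2% × R$12098.00 = R$241.96
Retirement Security Contribution: 4.78% × R$12098.00 = R$578.28
Total: R$1765.89 + R$241.96 + R$578.28 = R$2586.13

R$2586.13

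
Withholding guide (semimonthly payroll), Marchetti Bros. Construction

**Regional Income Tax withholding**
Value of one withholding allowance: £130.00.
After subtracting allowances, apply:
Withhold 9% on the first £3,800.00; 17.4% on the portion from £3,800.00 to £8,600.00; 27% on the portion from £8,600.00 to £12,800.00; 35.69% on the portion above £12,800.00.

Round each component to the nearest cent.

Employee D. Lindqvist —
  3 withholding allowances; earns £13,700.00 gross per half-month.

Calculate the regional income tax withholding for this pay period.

£2,493.22

Regional Income Tax: taxable = £13,700.00 − 3×£130.00 = £13,310.00
  £2,311.20 + 35.69% × (£13,310.00 − £12,800.00) = £2,311.20 + 35.69% × £510.00 = £2,493.22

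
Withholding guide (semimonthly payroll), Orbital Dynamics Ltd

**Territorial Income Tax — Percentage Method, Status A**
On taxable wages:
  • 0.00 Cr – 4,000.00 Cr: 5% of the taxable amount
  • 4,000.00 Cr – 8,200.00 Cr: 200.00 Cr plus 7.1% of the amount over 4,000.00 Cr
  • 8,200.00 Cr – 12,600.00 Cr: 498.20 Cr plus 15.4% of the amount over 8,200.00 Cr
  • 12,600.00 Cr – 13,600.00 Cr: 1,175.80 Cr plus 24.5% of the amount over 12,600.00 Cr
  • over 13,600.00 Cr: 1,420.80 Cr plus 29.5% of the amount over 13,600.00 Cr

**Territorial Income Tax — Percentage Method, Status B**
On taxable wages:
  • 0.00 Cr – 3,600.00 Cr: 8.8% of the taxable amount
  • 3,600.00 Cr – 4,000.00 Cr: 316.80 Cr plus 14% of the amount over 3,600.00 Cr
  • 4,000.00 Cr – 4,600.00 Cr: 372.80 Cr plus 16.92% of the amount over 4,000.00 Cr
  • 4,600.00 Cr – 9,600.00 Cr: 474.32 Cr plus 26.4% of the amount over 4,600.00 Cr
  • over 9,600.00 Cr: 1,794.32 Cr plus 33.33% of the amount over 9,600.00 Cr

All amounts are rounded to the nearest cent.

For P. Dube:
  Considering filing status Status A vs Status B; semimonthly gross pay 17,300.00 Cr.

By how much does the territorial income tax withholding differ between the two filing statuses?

Territorial Income Tax (Status A): taxable = 17,300.00 Cr
  1,420.80 Cr + 29.5% × (17,300.00 Cr − 13,600.00 Cr) = 1,420.80 Cr + 29.5% × 3,700.00 Cr = 2,512.30 Cr
Territorial Income Tax (Status B): taxable = 17,300.00 Cr
  1,794.32 Cr + 33.33% × (17,300.00 Cr − 9,600.00 Cr) = 1,794.32 Cr + 33.33% × 7,700.00 Cr = 4,360.73 Cr
Difference: |2,512.30 Cr − 4,360.73 Cr| = 1,848.43 Cr (higher under Status B)

1,848.43 Cr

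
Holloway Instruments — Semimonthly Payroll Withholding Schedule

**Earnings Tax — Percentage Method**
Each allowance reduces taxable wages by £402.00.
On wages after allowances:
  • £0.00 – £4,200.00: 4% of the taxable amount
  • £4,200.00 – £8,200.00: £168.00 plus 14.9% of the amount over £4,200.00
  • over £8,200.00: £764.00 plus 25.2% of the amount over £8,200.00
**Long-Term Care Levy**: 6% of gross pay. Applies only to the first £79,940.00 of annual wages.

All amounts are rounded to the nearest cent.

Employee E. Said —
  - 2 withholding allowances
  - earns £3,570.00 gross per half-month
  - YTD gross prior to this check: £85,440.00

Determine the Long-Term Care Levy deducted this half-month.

£0.00

Long-Term Care Levy: YTD £85,440.00 ≥ cap £79,940.00 → £0.00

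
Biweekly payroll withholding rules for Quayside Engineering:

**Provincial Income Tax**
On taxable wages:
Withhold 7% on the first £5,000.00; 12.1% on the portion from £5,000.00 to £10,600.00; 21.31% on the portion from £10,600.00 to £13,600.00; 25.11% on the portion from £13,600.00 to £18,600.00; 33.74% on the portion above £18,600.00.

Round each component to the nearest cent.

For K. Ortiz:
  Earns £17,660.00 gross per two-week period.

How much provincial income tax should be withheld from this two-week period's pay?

£2,686.37

Provincial Income Tax: taxable = £17,660.00
  £1,666.90 + 25.11% × (£17,660.00 − £13,600.00) = £1,666.90 + 25.11% × £4,060.00 = £2,686.37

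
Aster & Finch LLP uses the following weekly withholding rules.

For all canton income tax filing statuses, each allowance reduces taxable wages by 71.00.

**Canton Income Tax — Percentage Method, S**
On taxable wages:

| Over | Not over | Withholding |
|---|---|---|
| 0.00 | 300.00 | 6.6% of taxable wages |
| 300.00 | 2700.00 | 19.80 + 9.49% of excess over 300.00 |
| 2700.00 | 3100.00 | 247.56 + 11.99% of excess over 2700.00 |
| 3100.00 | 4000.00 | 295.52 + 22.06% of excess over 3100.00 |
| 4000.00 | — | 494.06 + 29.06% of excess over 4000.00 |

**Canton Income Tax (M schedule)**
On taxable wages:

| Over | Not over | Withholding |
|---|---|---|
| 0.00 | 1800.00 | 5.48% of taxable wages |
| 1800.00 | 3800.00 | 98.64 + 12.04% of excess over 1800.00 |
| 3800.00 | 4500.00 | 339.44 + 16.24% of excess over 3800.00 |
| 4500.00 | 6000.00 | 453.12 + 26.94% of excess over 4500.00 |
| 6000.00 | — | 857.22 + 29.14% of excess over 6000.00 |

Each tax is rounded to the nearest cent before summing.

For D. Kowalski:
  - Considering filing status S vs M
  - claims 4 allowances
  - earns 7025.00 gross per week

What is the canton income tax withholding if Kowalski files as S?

1290.59

Canton Income Tax (S): taxable = 7025.00 − 4×71.00 = 6741.00
  494.06 + 29.06% × (6741.00 − 4000.00) = 494.06 + 29.06% × 2741.00 = 1290.59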